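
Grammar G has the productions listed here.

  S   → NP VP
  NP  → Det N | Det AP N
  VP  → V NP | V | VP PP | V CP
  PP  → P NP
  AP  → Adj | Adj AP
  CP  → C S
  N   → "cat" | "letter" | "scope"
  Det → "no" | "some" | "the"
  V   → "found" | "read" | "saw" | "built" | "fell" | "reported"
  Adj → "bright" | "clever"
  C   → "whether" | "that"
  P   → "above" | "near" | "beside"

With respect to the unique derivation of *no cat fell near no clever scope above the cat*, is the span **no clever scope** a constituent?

Yes

[S [NP [Det no] [N cat]] [VP [VP [VP [V fell]] [PP [P near] [NP [Det no] [AP [Adj clever]] [N scope]]]] [PP [P above] [NP [Det the] [N cat]]]]]
The words 'no clever scope' are exhaustively dominated by a single NP node (built by NP → Det AP N), so they form a constituent.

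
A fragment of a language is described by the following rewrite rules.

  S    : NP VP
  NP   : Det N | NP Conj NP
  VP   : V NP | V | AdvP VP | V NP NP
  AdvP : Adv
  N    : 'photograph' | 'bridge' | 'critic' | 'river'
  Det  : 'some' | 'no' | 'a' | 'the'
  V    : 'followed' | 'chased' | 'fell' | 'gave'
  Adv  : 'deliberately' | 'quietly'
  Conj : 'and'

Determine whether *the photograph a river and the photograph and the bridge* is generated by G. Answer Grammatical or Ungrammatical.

For S → NP VP, the only prefix that parses as NP is 'the photograph', but the remainder 'a river and the photograph and the bridge' is not a VP under these rules.

Ungrammatical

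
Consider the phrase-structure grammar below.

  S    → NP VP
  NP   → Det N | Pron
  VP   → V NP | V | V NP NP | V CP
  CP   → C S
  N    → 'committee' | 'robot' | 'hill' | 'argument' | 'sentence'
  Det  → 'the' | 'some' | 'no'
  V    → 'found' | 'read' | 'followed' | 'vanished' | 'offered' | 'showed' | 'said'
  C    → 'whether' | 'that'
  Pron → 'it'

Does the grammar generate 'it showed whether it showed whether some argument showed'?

[S [NP [Pron it]] [VP [V showed] [CP [C whether] [S [NP [Pron it]] [VP [V showed] [CP [C whether] [S [NP [Det some] [N argument]] [VP [V showed]]]]]]]]]
The bracketing above is licensed at every node by one of the given productions, with S at the root.

Grammatical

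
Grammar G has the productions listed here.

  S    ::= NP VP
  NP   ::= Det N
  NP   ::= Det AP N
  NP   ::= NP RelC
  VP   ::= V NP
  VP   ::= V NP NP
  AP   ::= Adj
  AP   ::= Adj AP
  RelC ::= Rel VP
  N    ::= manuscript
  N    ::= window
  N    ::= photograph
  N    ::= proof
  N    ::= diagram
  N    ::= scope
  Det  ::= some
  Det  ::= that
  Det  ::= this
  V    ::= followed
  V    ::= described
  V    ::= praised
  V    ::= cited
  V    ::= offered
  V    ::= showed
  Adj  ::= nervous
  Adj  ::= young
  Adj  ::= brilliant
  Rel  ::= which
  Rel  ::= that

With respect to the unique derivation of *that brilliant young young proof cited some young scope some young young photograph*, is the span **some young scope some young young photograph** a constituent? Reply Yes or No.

[S [NP [Det that] [AP [Adj brilliant] [AP [Adj young] [AP [Adj young]]]] [N proof]] [VP [V cited] [NP [Det some] [AP [Adj young]] [N scope]] [NP [Det some] [AP [Adj young] [AP [Adj young]]] [N photograph]]]]
The smallest constituent containing 'some young scope some young young photograph' is the VP spanning 'cited some young scope some young young photograph'; no single node in the tree dominates exactly the given words.

No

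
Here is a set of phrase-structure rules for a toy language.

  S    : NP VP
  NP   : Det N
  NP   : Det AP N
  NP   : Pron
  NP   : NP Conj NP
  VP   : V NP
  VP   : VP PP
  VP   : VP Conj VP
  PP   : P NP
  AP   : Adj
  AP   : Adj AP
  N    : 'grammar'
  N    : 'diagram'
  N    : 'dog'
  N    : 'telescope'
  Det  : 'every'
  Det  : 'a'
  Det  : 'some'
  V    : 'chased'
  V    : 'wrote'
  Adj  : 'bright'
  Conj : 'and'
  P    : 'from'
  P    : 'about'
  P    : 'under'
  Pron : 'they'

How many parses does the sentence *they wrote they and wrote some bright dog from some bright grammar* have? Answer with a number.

2

The two bracketings:
[S [NP [Pron they]] [VP [VP [VP [V wrote] [NP [Pron they]]] [Conj and] [VP [V wrote] [NP [Det some] [AP [Adj bright]] [N dog]]]] [PP [P from] [NP [Det some] [AP [Adj bright]] [N grammar]]]]]
[S [NP [Pron they]] [VP [VP [V wrote] [NP [Pron they]]] [Conj and] [VP [VP [V wrote] [NP [Det some] [AP [Adj bright]] [N dog]]] [PP [P from] [NP [Det some] [AP [Adj bright]] [N grammar]]]]]]
The trees differ in how a recursive rule is bracketed over the same span.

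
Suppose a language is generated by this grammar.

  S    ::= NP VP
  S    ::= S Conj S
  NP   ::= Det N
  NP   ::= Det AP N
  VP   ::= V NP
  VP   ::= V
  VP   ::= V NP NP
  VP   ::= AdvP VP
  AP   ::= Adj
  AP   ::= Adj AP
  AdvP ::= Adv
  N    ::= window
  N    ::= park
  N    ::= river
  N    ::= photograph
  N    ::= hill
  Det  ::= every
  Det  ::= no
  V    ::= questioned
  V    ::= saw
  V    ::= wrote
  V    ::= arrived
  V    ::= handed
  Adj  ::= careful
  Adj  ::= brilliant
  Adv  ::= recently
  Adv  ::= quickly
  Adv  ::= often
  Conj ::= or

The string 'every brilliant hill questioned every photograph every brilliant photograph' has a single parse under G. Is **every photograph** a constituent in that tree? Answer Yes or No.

Yes

[S [NP [Det every] [AP [Adj brilliant]] [N hill]] [VP [V questioned] [NP [Det every] [N photograph]] [NP [Det every] [AP [Adj brilliant]] [N photograph]]]]
The words 'every photograph' are exhaustively dominated by a single NP node (built by NP → Det N), so they form a constituent.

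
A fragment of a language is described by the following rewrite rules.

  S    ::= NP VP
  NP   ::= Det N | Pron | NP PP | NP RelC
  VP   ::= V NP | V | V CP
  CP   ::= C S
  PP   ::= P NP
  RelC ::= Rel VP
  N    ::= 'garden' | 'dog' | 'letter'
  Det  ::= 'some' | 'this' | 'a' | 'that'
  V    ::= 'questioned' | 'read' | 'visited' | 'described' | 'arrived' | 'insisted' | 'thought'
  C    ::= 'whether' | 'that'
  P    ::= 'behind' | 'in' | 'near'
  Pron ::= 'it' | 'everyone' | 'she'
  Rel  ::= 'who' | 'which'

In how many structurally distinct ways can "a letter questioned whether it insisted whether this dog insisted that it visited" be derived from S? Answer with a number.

[S [NP [Det a] [N letter]] [VP [V questioned] [CP [C whether] [S [NP [Pron it]] [VP [V insisted] [CP [C whether] [S [NP [Det this] [N dog]] [VP [V insisted] [CP [C that] [S [NP [Pron it]] [VP [V visited]]]]]]]]]]]]
No rule offers an alternative attachment or grouping for any span, so this is the only derivation.

1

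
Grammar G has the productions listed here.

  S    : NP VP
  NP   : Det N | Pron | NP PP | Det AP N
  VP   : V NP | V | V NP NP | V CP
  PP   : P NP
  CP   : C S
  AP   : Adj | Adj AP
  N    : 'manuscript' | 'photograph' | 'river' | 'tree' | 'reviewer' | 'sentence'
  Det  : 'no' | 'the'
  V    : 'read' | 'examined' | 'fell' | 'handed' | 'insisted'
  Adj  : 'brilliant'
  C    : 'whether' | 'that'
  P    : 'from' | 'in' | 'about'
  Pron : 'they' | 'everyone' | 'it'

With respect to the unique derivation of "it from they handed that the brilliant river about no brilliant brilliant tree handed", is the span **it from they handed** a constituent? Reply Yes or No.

No

[S [NP [NP [Pron it]] [PP [P from] [NP [Pron they]]]] [VP [V handed] [CP [C that] [S [NP [NP [Det the] [AP [Adj brilliant]] [N river]] [PP [P about] [NP [Det no] [AP [Adj brilliant] [AP [Adj brilliant]]] [N tree]]]] [VP [V handed]]]]]]
The smallest constituent containing 'it from they handed' is the S spanning 'it from they handed that the brilliant river about no brilliant brilliant tree handed'; no single node in the tree dominates exactly the given words.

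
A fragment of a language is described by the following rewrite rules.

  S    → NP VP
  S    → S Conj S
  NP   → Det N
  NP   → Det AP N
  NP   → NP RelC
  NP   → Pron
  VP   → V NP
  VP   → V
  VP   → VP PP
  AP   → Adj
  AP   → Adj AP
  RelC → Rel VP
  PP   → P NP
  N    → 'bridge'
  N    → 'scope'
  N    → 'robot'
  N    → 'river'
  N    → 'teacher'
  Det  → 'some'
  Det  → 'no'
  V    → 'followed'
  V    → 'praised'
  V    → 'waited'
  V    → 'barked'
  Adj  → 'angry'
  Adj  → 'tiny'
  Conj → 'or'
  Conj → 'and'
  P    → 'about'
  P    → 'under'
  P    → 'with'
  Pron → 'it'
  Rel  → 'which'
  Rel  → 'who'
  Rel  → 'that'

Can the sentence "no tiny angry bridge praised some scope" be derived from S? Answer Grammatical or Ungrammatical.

Grammatical

[S [NP [Det no] [AP [Adj tiny] [AP [Adj angry]]] [N bridge]] [VP [V praised] [NP [Det some] [N scope]]]]
Every word is introduced by a lexical rule and the phrasal rules combine the resulting categories into a single S.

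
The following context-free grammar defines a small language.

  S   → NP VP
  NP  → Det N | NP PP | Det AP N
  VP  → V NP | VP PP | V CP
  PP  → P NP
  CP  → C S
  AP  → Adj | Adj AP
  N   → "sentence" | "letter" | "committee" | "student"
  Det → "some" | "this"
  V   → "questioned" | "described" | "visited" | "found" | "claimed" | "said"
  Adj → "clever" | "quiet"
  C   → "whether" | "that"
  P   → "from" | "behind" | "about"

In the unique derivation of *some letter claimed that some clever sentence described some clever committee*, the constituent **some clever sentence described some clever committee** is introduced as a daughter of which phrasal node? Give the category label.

S
  NP
    Det: some
    N: letter
  VP
    V: claimed
    CP
      C: that
      S
        NP
          Det: some
          AP
            Adj: clever
          N: sentence
        VP
          V: described
          NP
            Det: some
            AP
              Adj: clever
            N: committee
The span 'some clever sentence described some clever committee' is the S node built by S → NP VP.
Its mother is the CP built by CP → C S.

CP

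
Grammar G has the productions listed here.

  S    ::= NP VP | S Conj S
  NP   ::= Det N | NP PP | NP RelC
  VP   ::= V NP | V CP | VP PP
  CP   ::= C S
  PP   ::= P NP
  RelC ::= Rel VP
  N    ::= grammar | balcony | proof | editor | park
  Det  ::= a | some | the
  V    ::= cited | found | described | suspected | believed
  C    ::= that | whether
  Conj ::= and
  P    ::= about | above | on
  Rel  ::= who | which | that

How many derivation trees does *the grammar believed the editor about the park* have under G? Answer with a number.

2

The two bracketings:
[S [NP [Det the] [N grammar]] [VP [V believed] [NP [NP [Det the] [N editor]] [PP [P about] [NP [Det the] [N park]]]]]]
[S [NP [Det the] [N grammar]] [VP [VP [V believed] [NP [Det the] [N editor]]] [PP [P about] [NP [Det the] [N park]]]]]
The difference turns on whether NP → NP PP is used at the relevant span, versus an alternative expansion of NP.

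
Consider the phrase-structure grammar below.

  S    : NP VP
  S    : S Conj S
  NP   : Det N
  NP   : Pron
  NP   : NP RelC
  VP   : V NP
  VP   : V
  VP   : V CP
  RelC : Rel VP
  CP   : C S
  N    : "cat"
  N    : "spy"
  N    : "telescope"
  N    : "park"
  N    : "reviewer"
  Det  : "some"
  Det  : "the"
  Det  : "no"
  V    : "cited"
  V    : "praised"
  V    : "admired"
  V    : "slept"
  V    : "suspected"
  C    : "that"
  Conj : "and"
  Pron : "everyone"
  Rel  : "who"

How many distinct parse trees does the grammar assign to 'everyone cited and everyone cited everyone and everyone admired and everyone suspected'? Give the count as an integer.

Two of the 5 distinct bracketings:
[S [S [NP [Pron everyone]] [VP [V cited]]] [Conj and] [S [S [NP [Pron everyone]] [VP [V cited] [NP [Pron everyone]]]] [Conj and] [S [S [NP [Pron everyone]] [VP [V admired]]] [Conj and] [S [NP [Pron everyone]] [VP [V suspected]]]]]]
[S [S [NP [Pron everyone]] [VP [V cited]]] [Conj and] [S [S [S [NP [Pron everyone]] [VP [V cited] [NP [Pron everyone]]]] [Conj and] [S [NP [Pron everyone]] [VP [V admired]]]] [Conj and] [S [NP [Pron everyone]] [VP [V suspected]]]]]
The trees differ in how a recursive rule is bracketed over the same span.

5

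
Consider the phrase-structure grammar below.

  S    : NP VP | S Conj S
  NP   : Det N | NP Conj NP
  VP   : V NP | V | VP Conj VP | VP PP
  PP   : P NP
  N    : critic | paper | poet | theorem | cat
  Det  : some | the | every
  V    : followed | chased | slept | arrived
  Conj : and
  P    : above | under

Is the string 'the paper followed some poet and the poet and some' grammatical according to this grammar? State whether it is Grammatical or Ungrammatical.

Ungrammatical

For S → NP VP, the only prefix that parses as NP is 'the paper', but the remainder 'followed some poet and the poet and some' is not a VP under these rules. The alternative S rule S → S Conj S likewise has no satisfying split.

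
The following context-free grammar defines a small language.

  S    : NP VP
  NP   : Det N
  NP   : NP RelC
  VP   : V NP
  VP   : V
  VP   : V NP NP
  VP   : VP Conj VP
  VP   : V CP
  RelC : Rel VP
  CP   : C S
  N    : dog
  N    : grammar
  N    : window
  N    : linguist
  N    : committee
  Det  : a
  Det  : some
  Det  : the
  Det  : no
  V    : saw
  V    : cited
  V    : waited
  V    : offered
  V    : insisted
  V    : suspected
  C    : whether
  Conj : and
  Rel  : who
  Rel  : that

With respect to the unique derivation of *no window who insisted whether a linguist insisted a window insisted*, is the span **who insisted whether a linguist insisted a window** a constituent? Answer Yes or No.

Yes

[S [NP [NP [Det no] [N window]] [RelC [Rel who] [VP [V insisted] [CP [C whether] [S [NP [Det a] [N linguist]] [VP [V insisted] [NP [Det a] [N window]]]]]]]] [VP [V insisted]]]
The words 'who insisted whether a linguist insisted a window' are exhaustively dominated by a single RelC node (built by RelC → Rel VP), so they form a constituent.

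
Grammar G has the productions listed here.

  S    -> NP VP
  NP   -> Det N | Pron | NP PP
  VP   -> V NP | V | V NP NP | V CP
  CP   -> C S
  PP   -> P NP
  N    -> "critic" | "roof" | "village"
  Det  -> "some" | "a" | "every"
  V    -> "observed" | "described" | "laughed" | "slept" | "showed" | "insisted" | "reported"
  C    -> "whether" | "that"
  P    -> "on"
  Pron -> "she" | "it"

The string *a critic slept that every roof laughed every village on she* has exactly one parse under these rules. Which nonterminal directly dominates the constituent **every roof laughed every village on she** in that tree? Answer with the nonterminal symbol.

[S [NP [Det a] [N critic]] [VP [V slept] [CP [C that] [S [NP [Det every] [N roof]] [VP [V laughed] [NP [NP [Det every] [N village]] [PP [P on] [NP [Pron she]]]]]]]]]
The span 'every roof laughed every village on she' is the S node built by S → NP VP.
Its mother is the CP built by CP → C S.

CP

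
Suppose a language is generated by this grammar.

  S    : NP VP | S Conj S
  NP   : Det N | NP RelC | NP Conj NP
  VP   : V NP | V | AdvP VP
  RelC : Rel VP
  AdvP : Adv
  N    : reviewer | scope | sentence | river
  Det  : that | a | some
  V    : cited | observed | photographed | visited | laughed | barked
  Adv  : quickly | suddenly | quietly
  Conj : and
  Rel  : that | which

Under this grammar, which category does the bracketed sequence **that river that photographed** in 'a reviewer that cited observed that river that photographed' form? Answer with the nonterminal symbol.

S
  NP
    NP
      Det: a
      N: reviewer
    RelC
      Rel: that
      VP
        V: cited
  VP
    V: observed
    NP
      NP
        Det: that
        N: river
      RelC
        Rel: that
        VP
          V: photographed
The span 'that river that photographed' is the NP node built by NP → NP RelC.

NP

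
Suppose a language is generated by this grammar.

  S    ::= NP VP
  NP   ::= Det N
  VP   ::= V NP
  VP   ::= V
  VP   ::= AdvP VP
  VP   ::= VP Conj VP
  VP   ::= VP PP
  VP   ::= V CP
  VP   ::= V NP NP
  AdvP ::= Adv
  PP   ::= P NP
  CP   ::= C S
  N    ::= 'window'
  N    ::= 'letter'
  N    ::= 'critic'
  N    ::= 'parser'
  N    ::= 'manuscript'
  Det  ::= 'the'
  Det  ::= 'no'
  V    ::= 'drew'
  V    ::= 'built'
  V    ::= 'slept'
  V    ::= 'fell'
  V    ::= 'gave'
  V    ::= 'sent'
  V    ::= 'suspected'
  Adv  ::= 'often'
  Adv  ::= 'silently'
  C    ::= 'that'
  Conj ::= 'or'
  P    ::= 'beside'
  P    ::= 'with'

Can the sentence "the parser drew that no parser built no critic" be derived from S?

S
  NP
    Det: the
    N: parser
  VP
    V: drew
    CP
      C: that
      S
        NP
          Det: no
          N: parser
        VP
          V: built
          NP
            Det: no
            N: critic
Each bracket corresponds to one application of a listed rule, so the string is derivable from S.

Grammatical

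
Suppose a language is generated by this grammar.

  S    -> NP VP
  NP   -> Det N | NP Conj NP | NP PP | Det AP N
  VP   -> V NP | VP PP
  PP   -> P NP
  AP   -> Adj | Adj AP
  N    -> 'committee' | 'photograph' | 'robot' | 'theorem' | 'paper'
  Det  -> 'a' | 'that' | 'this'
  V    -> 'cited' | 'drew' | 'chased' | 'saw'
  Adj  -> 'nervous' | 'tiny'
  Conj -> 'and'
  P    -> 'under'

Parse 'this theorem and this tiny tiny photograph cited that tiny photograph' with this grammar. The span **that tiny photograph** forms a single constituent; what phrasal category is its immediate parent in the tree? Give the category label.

VP

[S [NP [NP [Det this] [N theorem]] [Conj and] [NP [Det this] [AP [Adj tiny] [AP [Adj tiny]]] [N photograph]]] [VP [V cited] [NP [Det that] [AP [Adj tiny]] [N photograph]]]]
The span 'that tiny photograph' is the NP node built by NP → Det AP N.
Its mother is the VP built by VP → V NP.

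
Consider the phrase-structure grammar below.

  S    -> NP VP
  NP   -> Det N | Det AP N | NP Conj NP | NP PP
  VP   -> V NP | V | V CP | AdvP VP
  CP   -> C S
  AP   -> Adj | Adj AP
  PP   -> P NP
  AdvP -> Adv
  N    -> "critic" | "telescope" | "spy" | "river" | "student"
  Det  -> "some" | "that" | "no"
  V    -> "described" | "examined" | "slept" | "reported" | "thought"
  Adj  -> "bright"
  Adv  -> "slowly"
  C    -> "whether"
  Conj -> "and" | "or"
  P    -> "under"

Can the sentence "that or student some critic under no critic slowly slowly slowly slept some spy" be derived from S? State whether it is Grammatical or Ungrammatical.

A Det word can never sit immediately before a Conj word in any string this grammar generates, so the substring 'that or' rules out a derivation.

Ungrammatical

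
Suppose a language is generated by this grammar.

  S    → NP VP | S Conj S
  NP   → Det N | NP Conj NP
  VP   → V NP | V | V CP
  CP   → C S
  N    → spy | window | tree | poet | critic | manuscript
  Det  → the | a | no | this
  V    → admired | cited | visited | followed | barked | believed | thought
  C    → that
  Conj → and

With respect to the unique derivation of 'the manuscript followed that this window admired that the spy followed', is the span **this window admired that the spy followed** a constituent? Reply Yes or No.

Yes

[S [NP [Det the] [N manuscript]] [VP [V followed] [CP [C that] [S [NP [Det this] [N window]] [VP [V admired] [CP [C that] [S [NP [Det the] [N spy]] [VP [V followed]]]]]]]]]
The words 'this window admired that the spy followed' are exhaustively dominated by a single S node (built by S → NP VP), so they form a constituent.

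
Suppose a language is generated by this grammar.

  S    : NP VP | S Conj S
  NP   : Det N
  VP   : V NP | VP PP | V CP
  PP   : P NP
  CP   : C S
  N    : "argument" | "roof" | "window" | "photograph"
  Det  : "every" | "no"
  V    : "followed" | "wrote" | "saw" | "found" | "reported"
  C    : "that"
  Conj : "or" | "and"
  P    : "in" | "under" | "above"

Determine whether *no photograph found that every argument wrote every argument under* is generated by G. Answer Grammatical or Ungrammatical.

For S → NP VP, the only prefix that parses as NP is 'no photograph', but the remainder 'found that every argument wrote every argument under' is not a VP under these rules. The alternative S rule S → S Conj S likewise has no satisfying split.

Ungrammatical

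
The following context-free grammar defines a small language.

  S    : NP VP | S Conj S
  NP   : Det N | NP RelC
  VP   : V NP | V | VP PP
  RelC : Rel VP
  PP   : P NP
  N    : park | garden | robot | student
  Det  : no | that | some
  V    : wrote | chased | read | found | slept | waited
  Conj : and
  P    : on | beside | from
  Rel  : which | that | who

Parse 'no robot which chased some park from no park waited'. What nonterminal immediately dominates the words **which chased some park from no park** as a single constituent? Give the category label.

RelC

[S [NP [NP [Det no] [N robot]] [RelC [Rel which] [VP [VP [V chased] [NP [Det some] [N park]]] [PP [P from] [NP [Det no] [N park]]]]]] [VP [V waited]]]
The span 'which chased some park from no park' is the RelC node built by RelC → Rel VP.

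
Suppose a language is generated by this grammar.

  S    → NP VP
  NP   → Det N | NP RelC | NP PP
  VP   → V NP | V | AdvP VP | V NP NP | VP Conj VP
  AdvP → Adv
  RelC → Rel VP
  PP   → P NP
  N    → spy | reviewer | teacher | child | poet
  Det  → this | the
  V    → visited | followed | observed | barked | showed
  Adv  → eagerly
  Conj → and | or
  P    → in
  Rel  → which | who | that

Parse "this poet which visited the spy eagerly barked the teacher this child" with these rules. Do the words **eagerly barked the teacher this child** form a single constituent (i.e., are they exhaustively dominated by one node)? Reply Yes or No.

Yes

[S [NP [NP [Det this] [N poet]] [RelC [Rel which] [VP [V visited] [NP [Det the] [N spy]]]]] [VP [AdvP [Adv eagerly]] [VP [V barked] [NP [Det the] [N teacher]] [NP [Det this] [N child]]]]]
The words 'eagerly barked the teacher this child' are exhaustively dominated by a single VP node (built by VP → AdvP VP), so they form a constituent.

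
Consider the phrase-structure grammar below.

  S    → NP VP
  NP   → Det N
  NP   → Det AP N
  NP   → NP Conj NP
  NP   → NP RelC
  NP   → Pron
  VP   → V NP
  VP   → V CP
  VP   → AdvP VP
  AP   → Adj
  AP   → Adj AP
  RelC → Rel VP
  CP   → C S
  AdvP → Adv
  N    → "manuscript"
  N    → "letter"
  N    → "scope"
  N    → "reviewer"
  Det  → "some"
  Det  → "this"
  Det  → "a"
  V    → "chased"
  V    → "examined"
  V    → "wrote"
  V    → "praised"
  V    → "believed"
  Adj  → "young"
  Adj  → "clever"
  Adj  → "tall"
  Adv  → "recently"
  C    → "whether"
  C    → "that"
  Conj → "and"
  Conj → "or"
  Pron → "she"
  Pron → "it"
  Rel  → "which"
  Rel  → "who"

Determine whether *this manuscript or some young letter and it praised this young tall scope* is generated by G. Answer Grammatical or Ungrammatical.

Grammatical

[S [NP [NP [Det this] [N manuscript]] [Conj or] [NP [NP [Det some] [AP [Adj young]] [N letter]] [Conj and] [NP [Pron it]]]] [VP [V praised] [NP [Det this] [AP [Adj young] [AP [Adj tall]]] [N scope]]]]
Every word is introduced by a lexical rule and the phrasal rules combine the resulting categories into a single S.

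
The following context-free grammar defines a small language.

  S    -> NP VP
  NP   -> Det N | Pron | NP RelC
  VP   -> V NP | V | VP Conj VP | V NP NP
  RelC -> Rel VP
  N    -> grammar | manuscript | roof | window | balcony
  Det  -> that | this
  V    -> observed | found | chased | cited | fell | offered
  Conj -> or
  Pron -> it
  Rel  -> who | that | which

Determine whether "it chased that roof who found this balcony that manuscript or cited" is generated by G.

Grammatical

[S [NP [Pron it]] [VP [V chased] [NP [NP [Det that] [N roof]] [RelC [Rel who] [VP [VP [V found] [NP [Det this] [N balcony]] [NP [Det that] [N manuscript]]] [Conj or] [VP [V cited]]]]]]]
The bracketing above is licensed at every node by one of the given productions, with S at the root.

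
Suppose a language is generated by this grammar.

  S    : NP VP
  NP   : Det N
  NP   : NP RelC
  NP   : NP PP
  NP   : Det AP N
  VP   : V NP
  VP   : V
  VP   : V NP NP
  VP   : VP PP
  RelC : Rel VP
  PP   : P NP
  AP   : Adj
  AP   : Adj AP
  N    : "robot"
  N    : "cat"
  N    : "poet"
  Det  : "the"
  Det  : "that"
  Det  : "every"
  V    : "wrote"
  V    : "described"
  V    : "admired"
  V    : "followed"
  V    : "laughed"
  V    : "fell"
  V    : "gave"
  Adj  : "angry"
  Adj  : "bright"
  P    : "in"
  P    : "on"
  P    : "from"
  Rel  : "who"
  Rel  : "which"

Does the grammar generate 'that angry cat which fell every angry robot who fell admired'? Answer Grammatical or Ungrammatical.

Grammatical

S
  NP
    NP
      Det: that
      AP
        Adj: angry
      N: cat
    RelC
      Rel: which
      VP
        V: fell
        NP
          NP
            Det: every
            AP
              Adj: angry
            N: robot
          RelC
            Rel: who
            VP
              V: fell
  VP
    V: admired
Every word is introduced by a lexical rule and the phrasal rules combine the resulting categories into a single S.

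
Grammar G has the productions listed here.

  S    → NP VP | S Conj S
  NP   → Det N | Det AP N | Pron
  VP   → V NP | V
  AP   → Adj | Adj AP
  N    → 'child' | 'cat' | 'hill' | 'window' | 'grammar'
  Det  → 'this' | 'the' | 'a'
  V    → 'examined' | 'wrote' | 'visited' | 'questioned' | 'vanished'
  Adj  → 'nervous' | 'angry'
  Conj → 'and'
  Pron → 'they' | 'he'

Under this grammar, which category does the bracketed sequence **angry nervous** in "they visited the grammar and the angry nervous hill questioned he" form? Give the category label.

S
  S
    NP
      Pron: they
    VP
      V: visited
      NP
        Det: the
        N: grammar
  Conj: and
  S
    NP
      Det: the
      AP
        Adj: angry
        AP
          Adj: nervous
      N: hill
    VP
      V: questioned
      NP
        Pron: he
The span 'angry nervous' is the AP node built by AP → Adj AP.

AP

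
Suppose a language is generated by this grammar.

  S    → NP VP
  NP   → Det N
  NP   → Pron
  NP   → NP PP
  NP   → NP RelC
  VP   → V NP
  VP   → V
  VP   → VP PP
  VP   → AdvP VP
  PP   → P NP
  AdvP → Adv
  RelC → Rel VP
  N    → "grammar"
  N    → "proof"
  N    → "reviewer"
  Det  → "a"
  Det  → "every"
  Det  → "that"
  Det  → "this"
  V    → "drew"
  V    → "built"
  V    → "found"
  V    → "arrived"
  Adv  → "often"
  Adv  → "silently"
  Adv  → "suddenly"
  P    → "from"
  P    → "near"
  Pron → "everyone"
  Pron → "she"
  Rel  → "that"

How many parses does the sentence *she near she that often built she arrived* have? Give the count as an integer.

The two bracketings:
[S [NP [NP [Pron she]] [PP [P near] [NP [NP [Pron she]] [RelC [Rel that] [VP [AdvP [Adv often]] [VP [V built] [NP [Pron she]]]]]]]] [VP [V arrived]]]
[S [NP [NP [NP [Pron she]] [PP [P near] [NP [Pron she]]]] [RelC [Rel that] [VP [AdvP [Adv often]] [VP [V built] [NP [Pron she]]]]]] [VP [V arrived]]]
The trees differ in how a recursive rule is bracketed over the same span.

2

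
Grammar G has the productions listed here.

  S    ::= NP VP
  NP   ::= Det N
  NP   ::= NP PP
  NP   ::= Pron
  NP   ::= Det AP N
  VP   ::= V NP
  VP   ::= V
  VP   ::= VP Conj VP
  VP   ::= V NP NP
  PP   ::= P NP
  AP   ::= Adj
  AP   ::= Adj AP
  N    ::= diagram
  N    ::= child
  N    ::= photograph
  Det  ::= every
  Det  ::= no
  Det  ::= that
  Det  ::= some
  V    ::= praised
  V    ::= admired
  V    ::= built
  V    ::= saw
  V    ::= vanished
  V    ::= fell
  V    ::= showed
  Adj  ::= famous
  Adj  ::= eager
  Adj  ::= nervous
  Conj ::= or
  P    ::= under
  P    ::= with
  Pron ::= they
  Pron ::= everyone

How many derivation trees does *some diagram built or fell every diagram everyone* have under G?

1

[S [NP [Det some] [N diagram]] [VP [VP [V built]] [Conj or] [VP [V fell] [NP [Det every] [N diagram]] [NP [Pron everyone]]]]]
No rule offers an alternative attachment or grouping for any span, so this is the only derivation.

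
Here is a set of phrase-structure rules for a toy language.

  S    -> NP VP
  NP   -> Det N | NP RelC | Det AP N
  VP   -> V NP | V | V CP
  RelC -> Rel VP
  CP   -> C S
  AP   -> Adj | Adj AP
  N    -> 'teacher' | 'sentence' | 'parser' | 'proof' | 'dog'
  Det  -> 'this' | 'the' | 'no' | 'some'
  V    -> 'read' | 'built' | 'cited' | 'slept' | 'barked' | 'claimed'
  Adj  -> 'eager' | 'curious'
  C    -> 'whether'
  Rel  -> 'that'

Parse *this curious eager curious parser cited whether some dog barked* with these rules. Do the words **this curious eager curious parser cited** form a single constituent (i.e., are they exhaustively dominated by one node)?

[S [NP [Det this] [AP [Adj curious] [AP [Adj eager] [AP [Adj curious]]]] [N parser]] [VP [V cited] [CP [C whether] [S [NP [Det some] [N dog]] [VP [V barked]]]]]]
The smallest constituent containing 'this curious eager curious parser cited' is the S spanning 'this curious eager curious parser cited whether some dog barked'; no single node in the tree dominates exactly the given words.

No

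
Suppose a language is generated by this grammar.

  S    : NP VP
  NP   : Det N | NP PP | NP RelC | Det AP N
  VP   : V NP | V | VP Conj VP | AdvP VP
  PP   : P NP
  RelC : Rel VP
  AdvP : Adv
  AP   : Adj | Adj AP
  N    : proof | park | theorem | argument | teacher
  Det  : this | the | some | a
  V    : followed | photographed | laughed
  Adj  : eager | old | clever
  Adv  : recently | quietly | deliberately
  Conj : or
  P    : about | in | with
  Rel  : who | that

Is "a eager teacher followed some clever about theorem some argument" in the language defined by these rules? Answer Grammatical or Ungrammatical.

Ungrammatical

An Adj word can never sit immediately before a P word in any string this grammar generates, so the substring 'clever about' rules out a derivation.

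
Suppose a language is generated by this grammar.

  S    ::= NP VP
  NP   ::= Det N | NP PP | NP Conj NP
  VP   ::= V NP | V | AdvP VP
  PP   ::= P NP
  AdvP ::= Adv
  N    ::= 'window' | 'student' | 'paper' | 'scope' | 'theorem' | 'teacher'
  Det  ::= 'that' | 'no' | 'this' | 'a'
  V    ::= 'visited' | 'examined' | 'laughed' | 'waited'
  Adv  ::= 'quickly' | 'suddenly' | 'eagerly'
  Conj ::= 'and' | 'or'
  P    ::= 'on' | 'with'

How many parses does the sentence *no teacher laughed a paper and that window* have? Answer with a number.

1

[S [NP [Det no] [N teacher]] [VP [V laughed] [NP [NP [Det a] [N paper]] [Conj and] [NP [Det that] [N window]]]]]
No rule offers an alternative attachment or grouping for any span, so this is the only derivation.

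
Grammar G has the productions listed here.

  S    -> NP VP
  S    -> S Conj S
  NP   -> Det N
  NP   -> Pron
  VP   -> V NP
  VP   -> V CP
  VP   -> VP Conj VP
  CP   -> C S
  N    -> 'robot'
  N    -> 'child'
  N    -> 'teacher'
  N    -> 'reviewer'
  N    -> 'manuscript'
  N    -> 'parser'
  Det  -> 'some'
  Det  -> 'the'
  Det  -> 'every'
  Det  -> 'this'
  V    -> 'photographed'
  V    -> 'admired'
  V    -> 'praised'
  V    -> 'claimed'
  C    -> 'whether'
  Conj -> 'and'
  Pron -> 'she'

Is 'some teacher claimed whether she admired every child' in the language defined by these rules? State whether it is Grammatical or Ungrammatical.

S
  NP
    Det: some
    N: teacher
  VP
    V: claimed
    CP
      C: whether
      S
        NP
          Pron: she
        VP
          V: admired
          NP
            Det: every
            N: child
Every word is introduced by a lexical rule and the phrasal rules combine the resulting categories into a single S.

Grammatical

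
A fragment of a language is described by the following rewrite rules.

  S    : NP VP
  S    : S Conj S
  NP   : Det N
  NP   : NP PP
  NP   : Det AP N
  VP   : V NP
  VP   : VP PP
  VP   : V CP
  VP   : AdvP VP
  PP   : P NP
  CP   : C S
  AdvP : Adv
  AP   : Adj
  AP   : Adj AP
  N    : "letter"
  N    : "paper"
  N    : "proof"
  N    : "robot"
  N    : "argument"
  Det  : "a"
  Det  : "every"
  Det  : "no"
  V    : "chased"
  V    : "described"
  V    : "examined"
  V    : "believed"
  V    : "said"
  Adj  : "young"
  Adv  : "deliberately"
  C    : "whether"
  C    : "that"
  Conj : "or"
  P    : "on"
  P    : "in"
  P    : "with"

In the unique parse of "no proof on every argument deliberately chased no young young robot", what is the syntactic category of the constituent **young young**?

AP

S
  NP
    NP
      Det: no
      N: proof
    PP
      P: on
      NP
        Det: every
        N: argument
  VP
    AdvP
      Adv: deliberately
    VP
      V: chased
      NP
        Det: no
        AP
          Adj: young
          AP
            Adj: young
        N: robot
The span 'young young' is the AP node built by AP → Adj AP.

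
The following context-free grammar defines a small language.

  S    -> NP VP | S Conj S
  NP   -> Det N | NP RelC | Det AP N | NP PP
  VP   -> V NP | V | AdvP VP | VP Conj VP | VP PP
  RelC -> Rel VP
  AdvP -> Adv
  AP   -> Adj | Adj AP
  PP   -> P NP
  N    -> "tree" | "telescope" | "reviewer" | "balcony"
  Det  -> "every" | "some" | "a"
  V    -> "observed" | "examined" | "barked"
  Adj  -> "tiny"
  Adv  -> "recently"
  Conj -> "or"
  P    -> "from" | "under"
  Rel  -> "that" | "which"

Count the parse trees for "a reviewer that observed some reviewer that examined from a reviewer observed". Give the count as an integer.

6

Two of the 6 distinct bracketings:
[S [NP [NP [Det a] [N reviewer]] [RelC [Rel that] [VP [V observed] [NP [NP [Det some] [N reviewer]] [RelC [Rel that] [VP [VP [V examined]] [PP [P from] [NP [Det a] [N reviewer]]]]]]]]] [VP [V observed]]]
[S [NP [NP [Det a] [N reviewer]] [RelC [Rel that] [VP [V observed] [NP [NP [NP [Det some] [N reviewer]] [RelC [Rel that] [VP [V examined]]]] [PP [P from] [NP [Det a] [N reviewer]]]]]]] [VP [V observed]]]
The difference turns on whether NP → NP PP is used at the relevant span, versus an alternative expansion of NP.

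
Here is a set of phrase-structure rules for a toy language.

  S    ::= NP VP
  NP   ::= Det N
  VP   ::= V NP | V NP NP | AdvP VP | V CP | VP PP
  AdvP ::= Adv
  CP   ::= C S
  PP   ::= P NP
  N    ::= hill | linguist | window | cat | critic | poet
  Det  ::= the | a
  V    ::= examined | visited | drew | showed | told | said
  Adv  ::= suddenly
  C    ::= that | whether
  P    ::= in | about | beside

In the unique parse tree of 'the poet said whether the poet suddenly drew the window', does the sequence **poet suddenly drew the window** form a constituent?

[S [NP [Det the] [N poet]] [VP [V said] [CP [C whether] [S [NP [Det the] [N poet]] [VP [AdvP [Adv suddenly]] [VP [V drew] [NP [Det the] [N window]]]]]]]]
The smallest constituent containing 'poet suddenly drew the window' is the S spanning 'the poet suddenly drew the window'; no single node in the tree dominates exactly the given words.

No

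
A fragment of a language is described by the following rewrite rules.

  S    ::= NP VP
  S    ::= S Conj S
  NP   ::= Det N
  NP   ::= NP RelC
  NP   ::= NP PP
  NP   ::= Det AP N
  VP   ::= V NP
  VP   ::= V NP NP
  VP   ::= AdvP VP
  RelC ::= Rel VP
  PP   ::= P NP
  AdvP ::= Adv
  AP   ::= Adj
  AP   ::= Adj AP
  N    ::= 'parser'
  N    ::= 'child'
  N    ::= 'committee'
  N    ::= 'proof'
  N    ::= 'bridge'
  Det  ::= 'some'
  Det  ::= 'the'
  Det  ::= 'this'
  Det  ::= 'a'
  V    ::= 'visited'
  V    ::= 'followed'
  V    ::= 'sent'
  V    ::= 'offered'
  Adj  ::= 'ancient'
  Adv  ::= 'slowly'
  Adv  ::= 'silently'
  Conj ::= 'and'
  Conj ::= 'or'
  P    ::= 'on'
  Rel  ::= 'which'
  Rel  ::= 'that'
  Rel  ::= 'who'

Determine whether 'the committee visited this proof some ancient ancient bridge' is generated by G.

S
  NP
    Det: the
    N: committee
  VP
    V: visited
    NP
      Det: this
      N: proof
    NP
      Det: some
      AP
        Adj: ancient
        AP
          Adj: ancient
      N: bridge
Each bracket corresponds to one application of a listed rule, so the string is derivable from S.

Grammatical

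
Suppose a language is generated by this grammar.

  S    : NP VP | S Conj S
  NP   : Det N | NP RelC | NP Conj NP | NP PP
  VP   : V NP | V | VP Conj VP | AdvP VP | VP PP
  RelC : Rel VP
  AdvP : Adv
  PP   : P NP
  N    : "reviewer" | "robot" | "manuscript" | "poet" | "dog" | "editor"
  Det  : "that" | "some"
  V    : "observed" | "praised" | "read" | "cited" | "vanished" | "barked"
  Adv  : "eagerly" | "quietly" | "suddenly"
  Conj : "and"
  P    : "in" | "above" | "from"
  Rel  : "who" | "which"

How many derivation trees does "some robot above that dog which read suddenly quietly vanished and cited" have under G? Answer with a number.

6

Two of the 6 distinct bracketings:
[S [NP [NP [NP [Det some] [N robot]] [PP [P above] [NP [Det that] [N dog]]]] [RelC [Rel which] [VP [V read]]]] [VP [VP [AdvP [Adv suddenly]] [VP [AdvP [Adv quietly]] [VP [V vanished]]]] [Conj and] [VP [V cited]]]]
[S [NP [NP [NP [Det some] [N robot]] [PP [P above] [NP [Det that] [N dog]]]] [RelC [Rel which] [VP [V read]]]] [VP [AdvP [Adv suddenly]] [VP [VP [AdvP [Adv quietly]] [VP [V vanished]]] [Conj and] [VP [V cited]]]]]
The trees differ in how a recursive rule is bracketed over the same span.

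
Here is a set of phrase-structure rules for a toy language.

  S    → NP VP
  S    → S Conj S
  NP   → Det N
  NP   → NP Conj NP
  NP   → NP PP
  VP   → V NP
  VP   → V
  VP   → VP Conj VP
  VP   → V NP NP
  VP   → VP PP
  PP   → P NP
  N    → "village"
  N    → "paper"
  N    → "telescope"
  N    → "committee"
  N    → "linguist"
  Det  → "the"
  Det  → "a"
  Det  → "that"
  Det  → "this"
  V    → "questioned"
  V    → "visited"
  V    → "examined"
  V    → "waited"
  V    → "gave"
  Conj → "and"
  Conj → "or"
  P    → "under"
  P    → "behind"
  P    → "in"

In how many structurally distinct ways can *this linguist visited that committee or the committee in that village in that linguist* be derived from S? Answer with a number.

9

Two of the 9 distinct bracketings:
[S [NP [Det this] [N linguist]] [VP [V visited] [NP [NP [Det that] [N committee]] [Conj or] [NP [NP [Det the] [N committee]] [PP [P in] [NP [NP [Det that] [N village]] [PP [P in] [NP [Det that] [N linguist]]]]]]]]]
[S [NP [Det this] [N linguist]] [VP [V visited] [NP [NP [Det that] [N committee]] [Conj or] [NP [NP [NP [Det the] [N committee]] [PP [P in] [NP [Det that] [N village]]]] [PP [P in] [NP [Det that] [N linguist]]]]]]]
The trees differ in how a recursive rule is bracketed over the same span.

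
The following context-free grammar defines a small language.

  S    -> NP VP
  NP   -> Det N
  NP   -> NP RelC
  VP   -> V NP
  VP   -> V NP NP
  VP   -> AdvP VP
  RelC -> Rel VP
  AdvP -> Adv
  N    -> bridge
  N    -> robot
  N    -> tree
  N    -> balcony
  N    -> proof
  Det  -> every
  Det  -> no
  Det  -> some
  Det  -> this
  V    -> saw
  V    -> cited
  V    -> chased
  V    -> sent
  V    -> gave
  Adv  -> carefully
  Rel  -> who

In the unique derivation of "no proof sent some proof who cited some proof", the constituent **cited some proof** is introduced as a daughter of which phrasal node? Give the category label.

RelC

S
  NP
    Det: no
    N: proof
  VP
    V: sent
    NP
      NP
        Det: some
        N: proof
      RelC
        Rel: who
        VP
          V: cited
          NP
            Det: some
            N: proof
The span 'cited some proof' is the VP node built by VP → V NP.
Its mother is the RelC built by RelC → Rel VP.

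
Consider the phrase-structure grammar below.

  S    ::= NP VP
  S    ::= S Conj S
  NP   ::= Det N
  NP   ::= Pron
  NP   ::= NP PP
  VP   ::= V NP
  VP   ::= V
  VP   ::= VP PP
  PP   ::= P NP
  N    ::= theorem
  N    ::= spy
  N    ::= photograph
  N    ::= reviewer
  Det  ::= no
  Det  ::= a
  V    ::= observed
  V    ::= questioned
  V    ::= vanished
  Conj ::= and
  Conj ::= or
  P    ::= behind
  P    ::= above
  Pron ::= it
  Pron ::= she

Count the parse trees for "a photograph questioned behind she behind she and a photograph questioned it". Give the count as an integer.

2

The two bracketings:
[S [S [NP [Det a] [N photograph]] [VP [VP [V questioned]] [PP [P behind] [NP [NP [Pron she]] [PP [P behind] [NP [Pron she]]]]]]] [Conj and] [S [NP [Det a] [N photograph]] [VP [V questioned] [NP [Pron it]]]]]
[S [S [NP [Det a] [N photograph]] [VP [VP [VP [V questioned]] [PP [P behind] [NP [Pron she]]]] [PP [P behind] [NP [Pron she]]]]] [Conj and] [S [NP [Det a] [N photograph]] [VP [V questioned] [NP [Pron it]]]]]
The difference turns on whether NP → NP PP is used at the relevant span, versus an alternative expansion of NP.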